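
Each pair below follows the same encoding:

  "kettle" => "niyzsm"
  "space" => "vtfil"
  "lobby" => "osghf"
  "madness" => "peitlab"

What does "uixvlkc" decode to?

respect

In kettle: k→n is +3, e→i is +4, t→y is +5, t→z is +6 — the shift increases by 1 each position. Each letter shifts forward by (position + 3), i.e. 3, 4, 5, … — the shift grows by one for each successive letter.
Undoing it on uixvlkc: u−3=r, i−4=e, x−5=s, v−6=p, l−7=e, k−8=c, c−9=t.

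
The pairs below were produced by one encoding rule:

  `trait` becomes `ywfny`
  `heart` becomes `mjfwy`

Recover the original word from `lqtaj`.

glove

Compare letters: t→y is +5, r→w is +5, a→f is +5 — a constant shift. Each letter is shifted forward by 5 in the alphabet (a Caesar shift of +5).
Reversing it on lqtaj: l−5=g, q−5=l, t−5=o, a−5=v, j−5=e.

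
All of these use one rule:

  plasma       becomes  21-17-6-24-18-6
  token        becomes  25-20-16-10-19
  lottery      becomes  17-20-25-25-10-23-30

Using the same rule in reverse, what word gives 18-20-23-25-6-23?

mortar

p is letter #16 and maps to 21: an offset of 5. The number is (letter's place in the alphabet, a=1) + 5.
Decoding 18-20-23-25-6-23: 18→(18−5)÷1=13=m, 20→(20−5)÷1=15=o, 23→(23−5)÷1=18=r, 25→(25−5)÷1=20=t, 6→(6−5)÷1=1=a, 23→(23−5)÷1=18=r.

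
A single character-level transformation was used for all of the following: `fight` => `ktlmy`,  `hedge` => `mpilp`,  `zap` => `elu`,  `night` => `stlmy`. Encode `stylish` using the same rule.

The shift depends on letter class: consonant f→k is +5, but vowel i→t is +11. The rule splits by letter class: vowels +11, consonants +5.
For stylish: s(cons)+5=x, t(cons)+5=y, y(cons)+5=d, l(cons)+5=q, i(vowel)+11=t, s(cons)+5=x, h(cons)+5=m.

xydqtxm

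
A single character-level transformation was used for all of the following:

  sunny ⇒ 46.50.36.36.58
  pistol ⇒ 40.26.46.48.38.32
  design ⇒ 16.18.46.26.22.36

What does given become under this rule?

s(#19)→46 and u(#21)→50: differences scale by 2, so n = 2·pos + 8. The formula is n = 2×(alphabet index, a=1) + 8.
For given: g=7→22, i=9→26, v=22→52, e=5→18, n=14→36.

22.26.52.18.36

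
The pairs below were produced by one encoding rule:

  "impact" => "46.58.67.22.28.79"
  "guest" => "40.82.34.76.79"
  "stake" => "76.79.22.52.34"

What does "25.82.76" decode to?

bus

Each letter becomes 3×(its alphabet position, a=1..z=26) + 19.
Reversing it on 25.82.76: 25→(25−19)÷3=2=b, 82→(82−19)÷3=21=u, 76→(76−19)÷3=19=s.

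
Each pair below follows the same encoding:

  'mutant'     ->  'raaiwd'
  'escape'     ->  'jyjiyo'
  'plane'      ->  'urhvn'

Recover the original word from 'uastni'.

Letter i (0-indexed) is shifted by i+5, so successive shifts are 5, 6, 7, ….
Reversing it on uastni: u−5=p, a−6=u, s−7=l, t−8=l, n−9=e, i−10=y.

pulley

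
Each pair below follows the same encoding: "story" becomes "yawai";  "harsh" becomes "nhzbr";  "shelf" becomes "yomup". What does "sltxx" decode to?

melon

In story: s→y is +6, t→a is +7, o→w is +8, r→a is +9 — the shift increases by 1 each position. The shift increases by 1 at each position, starting from +6: 6, 7, 8, ….
Reversing it on sltxx: s−6=m, l−7=e, t−8=l, x−9=o, x−10=n.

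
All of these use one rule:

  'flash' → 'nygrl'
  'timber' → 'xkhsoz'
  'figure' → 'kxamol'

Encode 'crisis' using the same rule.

The word is reversed, then every letter is shifted forward by 6.
For crisis: reverse → sisirc; then shift: s+6=y, i+6=o, s+6=y, i+6=o, r+6=x, c+6=i.

yoyoxi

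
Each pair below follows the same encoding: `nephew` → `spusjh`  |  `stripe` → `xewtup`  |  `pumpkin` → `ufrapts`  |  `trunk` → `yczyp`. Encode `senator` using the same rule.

Shifts by position in nephew: pos 0: n→s (+5), pos 1: e→p (+11), pos 2: p→u (+5), pos 3: h→s (+11) — repeating every 2. The shifts repeat in a cycle of length 2: positions 0,1,… shift by +5, +11, then the pattern repeats.
For senator: s+5=x, e+11=p, n+5=s, a+11=l, t+5=y, o+11=z, r+5=w.

xpslyzw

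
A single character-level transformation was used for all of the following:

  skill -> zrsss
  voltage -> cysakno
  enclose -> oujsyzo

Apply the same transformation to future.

The shift depends on letter class: consonant s→z is +7, but vowel i→s is +10. The rule splits by letter class: vowels +10, consonants +7.
On future: f(cons)+7=m, u(vowel)+10=e, t(cons)+7=a, u(vowel)+10=e, r(cons)+7=y, e(vowel)+10=o.

meaeyo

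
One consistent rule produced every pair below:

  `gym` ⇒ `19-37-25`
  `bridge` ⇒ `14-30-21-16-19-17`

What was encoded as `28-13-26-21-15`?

panic

The number is (letter's place in the alphabet, a=1) + 12.
Reversing it on 28-13-26-21-15: 28→(28−12)÷1=16=p, 13→(13−12)÷1=1=a, 26→(26−12)÷1=14=n, 21→(21−12)÷1=9=i, 15→(15−12)÷1=3=c.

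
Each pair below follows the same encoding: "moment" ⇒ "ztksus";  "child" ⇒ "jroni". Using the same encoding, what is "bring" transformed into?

mtoxh

The output letters match the input read backwards, each shifted +6: moment reversed is tnemom. Read the word backwards and shift each letter +6.
For bring: reverse → gnirb; then shift: g+6=m, n+6=t, i+6=o, r+6=x, b+6=h.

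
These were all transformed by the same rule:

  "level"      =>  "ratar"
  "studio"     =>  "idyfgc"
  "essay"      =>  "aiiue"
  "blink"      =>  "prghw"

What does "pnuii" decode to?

brass

l(11)→r(17) and e(4)→a(0) fit y≡21x+20 (mod 26); the inverse of 21 mod 26 is 5. Treating letters as 0–25, the rule is x ↦ 21x + 20 (mod 26).
Undoing it on pnuii: p(15)→5·(15−20)≡1=b; n(13)→5·(13−20)≡17=r; u(20)→5·(20−20)≡0=a; i(8)→5·(8−20)≡18=s; i(8)→5·(8−20)≡18=s (all mod 26).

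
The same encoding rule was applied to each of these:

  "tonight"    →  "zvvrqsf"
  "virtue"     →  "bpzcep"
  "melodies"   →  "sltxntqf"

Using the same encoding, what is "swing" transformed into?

In tonight: t→z is +6, o→v is +7, n→v is +8, i→r is +9 — the shift increases by 1 each position. The shift increases by 1 at each position, starting from +6: 6, 7, 8, ….
For swing: s+6=y, w+7=d, i+8=q, n+9=w, g+10=q.

ydqwq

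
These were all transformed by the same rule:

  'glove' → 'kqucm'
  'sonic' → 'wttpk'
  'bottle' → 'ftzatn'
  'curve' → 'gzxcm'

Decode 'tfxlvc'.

In glove: g→k is +4, l→q is +5, o→u is +6, v→c is +7 — the shift increases by 1 each position. The shift increases by 1 at each position, starting from +4: 4, 5, 6, ….
Decoding tfxlvc: t−4=p, f−5=a, x−6=r, l−7=e, v−8=n, c−9=t.

parent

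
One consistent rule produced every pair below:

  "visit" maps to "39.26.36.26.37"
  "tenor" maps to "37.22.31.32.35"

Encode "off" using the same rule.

Letters become their 1-based position plus 17 (so a→18, b→19, …).
Applying it to off: o=15→32, f=6→23, f=6→23.

32.23.23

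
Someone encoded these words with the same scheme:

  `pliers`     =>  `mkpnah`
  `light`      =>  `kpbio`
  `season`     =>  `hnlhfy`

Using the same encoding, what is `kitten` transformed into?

dpoony

p(15)→m(12) and l(11)→k(10) fit y≡7x+11 (mod 26); the inverse of 7 mod 26 is 15. This is an affine cipher: with a=0,…,z=25, each position x becomes (7x+11) mod 26.
On kitten: k(10)→7·10+11≡3=d; i(8)→7·8+11≡15=p; t(19)→7·19+11≡14=o; t(19)→7·19+11≡14=o; e(4)→7·4+11≡13=n; n(13)→7·13+11≡24=y (all mod 26).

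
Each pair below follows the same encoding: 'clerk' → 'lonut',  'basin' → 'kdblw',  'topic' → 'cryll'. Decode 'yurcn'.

It's a Vigenère-style cipher with numeric key [9,3]: position i shifts by key[i mod 2].
Reversing it on yurcn: y−9=p, u−3=r, r−9=i, c−3=z, n−9=e.

prize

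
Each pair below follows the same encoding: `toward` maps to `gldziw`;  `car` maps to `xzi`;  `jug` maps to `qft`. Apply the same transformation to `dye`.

wbv

Each pair mirrors across the alphabet (t↔g, o↔l, w↔d): positions sum to 25. Each letter is replaced by its mirror in the alphabet: a↔z, b↔y, c↔x, and so on (the Atbash cipher).
Applying it to dye: d↔w, y↔b, e↔v.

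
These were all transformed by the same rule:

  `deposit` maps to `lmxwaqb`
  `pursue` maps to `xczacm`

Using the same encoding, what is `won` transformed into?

ewv

Every letter moves 8 places later in the alphabet, wrapping around z→a.
On won: w+8=e, o+8=w, n+8=v.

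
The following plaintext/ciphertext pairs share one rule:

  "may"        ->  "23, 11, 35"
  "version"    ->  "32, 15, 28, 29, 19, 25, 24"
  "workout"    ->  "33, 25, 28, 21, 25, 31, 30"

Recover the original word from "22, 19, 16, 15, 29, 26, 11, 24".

lifespan

The number is (letter's place in the alphabet, a=1) + 10.
Reversing it on 22, 19, 16, 15, 29, 26, 11, 24: 22→(22−10)÷1=12=l, 19→(19−10)÷1=9=i, 16→(16−10)÷1=6=f, 15→(15−10)÷1=5=e, 29→(29−10)÷1=19=s, 26→(26−10)÷1=16=p, 11→(11−10)÷1=1=a, 24→(24−10)÷1=14=n.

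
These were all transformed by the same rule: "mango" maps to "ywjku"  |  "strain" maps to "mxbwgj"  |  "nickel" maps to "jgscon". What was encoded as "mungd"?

solid

m(12)→y(24) and a(0)→w(22) fit y≡11x+22 (mod 26); the inverse of 11 mod 26 is 19. Treating letters as 0–25, the rule is x ↦ 11x + 22 (mod 26).
Decoding mungd: m(12)→19·(12−22)≡18=s; u(20)→19·(20−22)≡14=o; n(13)→19·(13−22)≡11=l; g(6)→19·(6−22)≡8=i; d(3)→19·(3−22)≡3=d (all mod 26).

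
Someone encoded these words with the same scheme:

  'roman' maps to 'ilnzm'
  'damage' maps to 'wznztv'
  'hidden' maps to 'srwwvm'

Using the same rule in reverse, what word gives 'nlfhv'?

Each pair mirrors across the alphabet (r↔i, o↔l, m↔n): positions sum to 25. Each letter is replaced by its mirror in the alphabet: a↔z, b↔y, c↔x, and so on (the Atbash cipher).
Decoding nlfhv: n↔m, l↔o, f↔u, h↔s, v↔e.

mouse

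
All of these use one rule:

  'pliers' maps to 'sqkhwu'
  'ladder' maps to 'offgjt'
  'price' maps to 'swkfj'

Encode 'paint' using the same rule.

Shifts by position in pliers: pos 0: p→s (+3), pos 1: l→q (+5), pos 2: i→k (+2), pos 3: e→h (+3), pos 4: r→w (+5), pos 5: s→u (+2) — repeating every 3. The shifts repeat in a cycle of length 3: positions 0,1,… shift by +3, +5, +2, then the pattern repeats.
On paint: p+3=s, a+5=f, i+2=k, n+3=q, t+5=y.

sfkqy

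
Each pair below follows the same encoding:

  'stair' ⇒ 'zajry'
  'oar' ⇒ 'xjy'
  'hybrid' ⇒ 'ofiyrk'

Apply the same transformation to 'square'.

zxdjyn

The shift depends on letter class: consonant s→z is +7, but vowel a→j is +9. Two shifts are in play — +9 for a/e/i/o/u, +7 for every other letter.
On square: s(cons)+7=z, q(cons)+7=x, u(vowel)+9=d, a(vowel)+9=j, r(cons)+7=y, e(vowel)+9=n.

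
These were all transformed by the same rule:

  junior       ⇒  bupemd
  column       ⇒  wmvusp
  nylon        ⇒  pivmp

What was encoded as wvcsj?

j(9)→b(1) and u(20)→u(20) fit y≡23x+2 (mod 26); the inverse of 23 mod 26 is 17. Each letter's alphabet position (a=0..z=25) is mapped through 23·x+2 mod 26 — an affine cipher.
Decoding wvcsj: w(22)→17·(22−2)≡2=c; v(21)→17·(21−2)≡11=l; c(2)→17·(2−2)≡0=a; s(18)→17·(18−2)≡12=m; j(9)→17·(9−2)≡15=p (all mod 26).

clamp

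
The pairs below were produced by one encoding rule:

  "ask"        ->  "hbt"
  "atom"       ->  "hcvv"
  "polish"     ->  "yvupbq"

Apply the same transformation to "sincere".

The shift depends on letter class: consonant s→b is +9, but vowel a→h is +7. The rule splits by letter class: vowels +7, consonants +9.
For sincere: s(cons)+9=b, i(vowel)+7=p, n(cons)+9=w, c(cons)+9=l, e(vowel)+7=l, r(cons)+9=a, e(vowel)+7=l.

bpwllal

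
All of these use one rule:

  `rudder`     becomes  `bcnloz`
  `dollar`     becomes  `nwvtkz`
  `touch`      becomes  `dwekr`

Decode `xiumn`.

naked

Shifts by position in rudder: pos 0: r→b (+10), pos 1: u→c (+8), pos 2: d→n (+10), pos 3: d→l (+8) — repeating every 2. A repeating key of period 2 is used — shifts +10, +8 over and over.
Undoing it on xiumn: x−10=n, i−8=a, u−10=k, m−8=e, n−10=d.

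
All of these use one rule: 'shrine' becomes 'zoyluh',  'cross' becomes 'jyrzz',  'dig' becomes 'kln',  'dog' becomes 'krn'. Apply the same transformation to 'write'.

dylah

The shift depends on letter class: consonant s→z is +7, but vowel i→l is +3. Vowels shift forward by 3 and consonants shift forward by 7.
On write: w(cons)+7=d, r(cons)+7=y, i(vowel)+3=l, t(cons)+7=a, e(vowel)+3=h.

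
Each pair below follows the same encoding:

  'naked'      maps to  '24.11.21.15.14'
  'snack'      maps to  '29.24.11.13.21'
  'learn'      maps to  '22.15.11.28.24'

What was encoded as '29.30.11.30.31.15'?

n is letter #14 and maps to 24: an offset of 10. The number is (letter's place in the alphabet, a=1) + 10.
Undoing it on 29.30.11.30.31.15: 29→(29−10)÷1=19=s, 30→(30−10)÷1=20=t, 11→(11−10)÷1=1=a, 30→(30−10)÷1=20=t, 31→(31−10)÷1=21=u, 15→(15−10)÷1=5=e.

statue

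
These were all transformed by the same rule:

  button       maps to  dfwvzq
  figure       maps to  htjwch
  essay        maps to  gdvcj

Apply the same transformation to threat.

Shifts by position in button: pos 0: b→d (+2), pos 1: u→f (+11), pos 2: t→w (+3), pos 3: t→v (+2), pos 4: o→z (+11), pos 5: n→q (+3) — repeating every 3. It's a Vigenère-style cipher with numeric key [2,11,3]: position i shifts by key[i mod 3].
Applying it to threat: t+2=v, h+11=s, r+3=u, e+2=g, a+11=l, t+3=w.

vsuglw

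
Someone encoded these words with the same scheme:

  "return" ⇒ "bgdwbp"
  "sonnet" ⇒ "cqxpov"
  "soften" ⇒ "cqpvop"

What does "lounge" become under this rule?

Shifts by position in return: pos 0: r→b (+10), pos 1: e→g (+2), pos 2: t→d (+10), pos 3: u→w (+2) — repeating every 2. A repeating key of period 2 is used — shifts +10, +2 over and over.
On lounge: l+10=v, o+2=q, u+10=e, n+2=p, g+10=q, e+2=g.

vqepqg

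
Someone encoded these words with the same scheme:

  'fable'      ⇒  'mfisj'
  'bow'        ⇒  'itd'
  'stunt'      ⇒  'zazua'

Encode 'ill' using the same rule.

nss

The shift depends on letter class: consonant f→m is +7, but vowel a→f is +5. The rule splits by letter class: vowels +5, consonants +7.
Applying it to ill: i(vowel)+5=n, l(cons)+7=s, l(cons)+7=s.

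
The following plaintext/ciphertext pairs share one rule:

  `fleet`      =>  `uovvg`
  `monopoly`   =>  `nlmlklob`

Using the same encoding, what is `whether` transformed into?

Each letter is replaced by its mirror in the alphabet: a↔z, b↔y, c↔x, and so on (the Atbash cipher).
Applying it to whether: w↔d, h↔s, e↔v, t↔g, h↔s, e↔v, r↔i.

dsvgsvi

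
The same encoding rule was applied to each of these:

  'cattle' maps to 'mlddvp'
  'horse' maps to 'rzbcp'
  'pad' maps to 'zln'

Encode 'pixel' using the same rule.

zthpv

The shift depends on letter class: consonant c→m is +10, but vowel a→l is +11. Vowels shift forward by 11 and consonants shift forward by 10.
Applying it to pixel: p(cons)+10=z, i(vowel)+11=t, x(cons)+10=h, e(vowel)+11=p, l(cons)+10=v.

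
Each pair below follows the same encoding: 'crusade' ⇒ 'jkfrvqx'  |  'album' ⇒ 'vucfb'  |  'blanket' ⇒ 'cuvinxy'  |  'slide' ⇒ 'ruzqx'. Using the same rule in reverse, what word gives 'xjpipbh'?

economy

This is an affine cipher: with a=0,…,z=25, each position x becomes (7x+21) mod 26.
Reversing it on xjpipbh: x(23)→15·(23−21)≡4=e; j(9)→15·(9−21)≡2=c; p(15)→15·(15−21)≡14=o; i(8)→15·(8−21)≡13=n; p(15)→15·(15−21)≡14=o; b(1)→15·(1−21)≡12=m; h(7)→15·(7−21)≡24=y (all mod 26).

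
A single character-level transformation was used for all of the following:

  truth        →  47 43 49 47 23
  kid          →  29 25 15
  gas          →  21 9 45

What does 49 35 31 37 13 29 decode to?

t(#20)→47 and r(#18)→43: differences scale by 2, so n = 2·pos + 7. The formula is n = 2×(alphabet index, a=1) + 7.
Reversing it on 49 35 31 37 13 29: 49→(49−7)÷2=21=u, 35→(35−7)÷2=14=n, 31→(31−7)÷2=12=l, 37→(37−7)÷2=15=o, 13→(13−7)÷2=3=c, 29→(29−7)÷2=11=k.

unlock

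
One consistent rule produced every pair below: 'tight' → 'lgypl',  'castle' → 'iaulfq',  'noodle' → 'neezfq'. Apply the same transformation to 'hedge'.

pqzyq

This is an affine cipher: with a=0,…,z=25, each position x becomes (17x+0) mod 26.
On hedge: h(7)→17·7+0≡15=p; e(4)→17·4+0≡16=q; d(3)→17·3+0≡25=z; g(6)→17·6+0≡24=y; e(4)→17·4+0≡16=q (all mod 26).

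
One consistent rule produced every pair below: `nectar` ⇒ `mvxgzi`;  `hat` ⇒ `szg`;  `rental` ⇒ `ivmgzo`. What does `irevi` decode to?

Each pair mirrors across the alphabet (n↔m, e↔v, c↔x): positions sum to 25. This is the alphabet-reversal cipher (Atbash): a becomes z, b becomes y, etc.
Decoding irevi: i↔r, r↔i, e↔v, v↔e, i↔r.

river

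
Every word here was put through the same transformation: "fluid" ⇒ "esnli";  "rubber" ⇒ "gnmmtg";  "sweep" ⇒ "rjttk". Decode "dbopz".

mango

Treating letters as 0–25, the rule is x ↦ 11x + 1 (mod 26).
Undoing it on dbopz: d(3)→19·(3−1)≡12=m; b(1)→19·(1−1)≡0=a; o(14)→19·(14−1)≡13=n; p(15)→19·(15−1)≡6=g; z(25)→19·(25−1)≡14=o (all mod 26).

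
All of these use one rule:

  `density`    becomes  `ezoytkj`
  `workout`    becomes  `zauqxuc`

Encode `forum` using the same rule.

saxul

The output letters match the input read backwards, each shifted +6: density reversed is ytisned. Read the word backwards and shift each letter +6.
Applying it to forum: reverse → murof; then shift: m+6=s, u+6=a, r+6=x, o+6=u, f+6=l.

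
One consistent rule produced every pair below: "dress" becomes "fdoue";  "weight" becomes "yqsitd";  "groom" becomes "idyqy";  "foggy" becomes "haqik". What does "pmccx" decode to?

nasal

Shifts by position in dress: pos 0: d→f (+2), pos 1: r→d (+12), pos 2: e→o (+10), pos 3: s→u (+2), pos 4: s→e (+12) — repeating every 3. It's a Vigenère-style cipher with numeric key [2,12,10]: position i shifts by key[i mod 3].
Undoing it on pmccx: p−2=n, m−12=a, c−10=s, c−2=a, x−12=l.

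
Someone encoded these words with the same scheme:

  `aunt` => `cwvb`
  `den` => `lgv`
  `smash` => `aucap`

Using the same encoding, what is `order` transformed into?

qzlgz

The shift depends on letter class: consonant n→v is +8, but vowel a→c is +2. Vowels shift forward by 2 and consonants shift forward by 8.
On order: o(vowel)+2=q, r(cons)+8=z, d(cons)+8=l, e(vowel)+2=g, r(cons)+8=z.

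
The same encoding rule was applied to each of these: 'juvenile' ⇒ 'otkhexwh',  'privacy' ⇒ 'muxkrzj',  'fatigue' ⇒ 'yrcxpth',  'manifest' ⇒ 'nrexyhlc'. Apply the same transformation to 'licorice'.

wxzvuxzh

This is an affine cipher: with a=0,…,z=25, each position x becomes (17x+17) mod 26.
Applying it to licorice: l(11)→17·11+17≡22=w; i(8)→17·8+17≡23=x; c(2)→17·2+17≡25=z; o(14)→17·14+17≡21=v; r(17)→17·17+17≡20=u; i(8)→17·8+17≡23=x; c(2)→17·2+17≡25=z; e(4)→17·4+17≡7=h (all mod 26).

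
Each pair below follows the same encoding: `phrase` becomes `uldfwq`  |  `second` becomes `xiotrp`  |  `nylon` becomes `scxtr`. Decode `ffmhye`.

abacus

Shifts by position in phrase: pos 0: p→u (+5), pos 1: h→l (+4), pos 2: r→d (+12), pos 3: a→f (+5), pos 4: s→w (+4), pos 5: e→q (+12) — repeating every 3. It's a Vigenère-style cipher with numeric key [5,4,12]: position i shifts by key[i mod 3].
Reversing it on ffmhye: f−5=a, f−4=b, m−12=a, h−5=c, y−4=u, e−12=s.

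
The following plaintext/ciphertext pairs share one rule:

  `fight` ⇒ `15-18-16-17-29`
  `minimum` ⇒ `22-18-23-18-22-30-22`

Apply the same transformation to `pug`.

f is letter #6 and maps to 15: an offset of 9. The number is (letter's place in the alphabet, a=1) + 9.
Applying it to pug: p=16→25, u=21→30, g=7→16.

25-30-16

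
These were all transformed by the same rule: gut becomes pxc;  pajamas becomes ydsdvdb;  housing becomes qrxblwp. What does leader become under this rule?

uhdmha

The rule splits by letter class: vowels +3, consonants +9.
For leader: l(cons)+9=u, e(vowel)+3=h, a(vowel)+3=d, d(cons)+9=m, e(vowel)+3=h, r(cons)+9=a.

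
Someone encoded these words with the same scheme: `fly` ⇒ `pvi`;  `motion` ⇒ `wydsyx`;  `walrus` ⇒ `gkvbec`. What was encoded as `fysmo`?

Compare letters: f→p is +10, l→v is +10, y→i is +10 — a constant shift. It's a constant shift of +10 (ROT10).
Reversing it on fysmo: f−10=v, y−10=o, s−10=i, m−10=c, o−10=e.

voice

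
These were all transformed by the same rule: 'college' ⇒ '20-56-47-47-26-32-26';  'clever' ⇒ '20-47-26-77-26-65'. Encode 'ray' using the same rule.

65-14-86

c(#3)→20 and o(#15)→56: differences scale by 3, so n = 3·pos + 11. With a=1..z=26, the number is 3·pos + 11.
On ray: r=18→65, a=1→14, y=25→86.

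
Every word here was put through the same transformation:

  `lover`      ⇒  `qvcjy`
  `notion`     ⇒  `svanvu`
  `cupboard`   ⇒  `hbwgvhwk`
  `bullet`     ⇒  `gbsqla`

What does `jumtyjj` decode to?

It's a Vigenère-style cipher with numeric key [5,7,7]: position i shifts by key[i mod 3].
Undoing it on jumtyjj: j−5=e, u−7=n, m−7=f, t−5=o, y−7=r, j−7=c, j−5=e.

enforce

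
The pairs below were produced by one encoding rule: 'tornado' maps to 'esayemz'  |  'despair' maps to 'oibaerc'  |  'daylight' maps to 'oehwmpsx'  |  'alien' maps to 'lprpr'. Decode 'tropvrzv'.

Shifts by position in tornado: pos 0: t→e (+11), pos 1: o→s (+4), pos 2: r→a (+9), pos 3: n→y (+11), pos 4: a→e (+4), pos 5: d→m (+9) — repeating every 3. A repeating key of period 3 is used — shifts +11, +4, +9 over and over.
Reversing it on tropvrzv: t−11=i, r−4=n, o−9=f, p−11=e, v−4=r, r−9=i, z−11=o, v−4=r.

inferior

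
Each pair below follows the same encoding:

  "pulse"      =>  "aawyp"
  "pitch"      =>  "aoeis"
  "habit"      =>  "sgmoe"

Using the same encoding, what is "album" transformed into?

lrmax

Shifts by position in pulse: pos 0: p→a (+11), pos 1: u→a (+6), pos 2: l→w (+11), pos 3: s→y (+6) — repeating every 2. A repeating key of period 2 is used — shifts +11, +6 over and over.
For album: a+11=l, l+6=r, b+11=m, u+6=a, m+11=x.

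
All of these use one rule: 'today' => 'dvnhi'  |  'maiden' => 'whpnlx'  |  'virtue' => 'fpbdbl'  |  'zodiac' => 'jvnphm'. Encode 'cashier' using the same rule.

mhcrplb

The rule splits by letter class: vowels +7, consonants +10.
For cashier: c(cons)+10=m, a(vowel)+7=h, s(cons)+10=c, h(cons)+10=r, i(vowel)+7=p, e(vowel)+7=l, r(cons)+10=b.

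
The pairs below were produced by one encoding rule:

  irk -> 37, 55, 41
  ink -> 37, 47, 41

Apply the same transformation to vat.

i(#9)→37 and r(#18)→55: differences scale by 2, so n = 2·pos + 19. Each letter becomes 2×(its alphabet position, a=1..z=26) + 19.
Applying it to vat: v=22→63, a=1→21, t=20→59.

63, 21, 59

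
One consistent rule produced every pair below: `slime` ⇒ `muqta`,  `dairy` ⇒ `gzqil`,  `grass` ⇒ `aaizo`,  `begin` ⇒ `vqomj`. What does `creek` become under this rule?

smmzk

The output letters match the input read backwards, each shifted +8: slime reversed is emils. The word is reversed, then every letter is shifted forward by 8.
For creek: reverse → keerc; then shift: k+8=s, e+8=m, e+8=m, r+8=z, c+8=k.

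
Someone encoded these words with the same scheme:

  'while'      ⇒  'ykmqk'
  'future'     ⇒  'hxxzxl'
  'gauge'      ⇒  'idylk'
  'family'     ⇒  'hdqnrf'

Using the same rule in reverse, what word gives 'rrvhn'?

porch

In while: w→y is +2, h→k is +3, i→m is +4, l→q is +5 — the shift increases by 1 each position. Each letter shifts forward by (position + 2), i.e. 2, 3, 4, … — the shift grows by one for each successive letter.
Undoing it on rrvhn: r−2=p, r−3=o, v−4=r, h−5=c, n−6=h.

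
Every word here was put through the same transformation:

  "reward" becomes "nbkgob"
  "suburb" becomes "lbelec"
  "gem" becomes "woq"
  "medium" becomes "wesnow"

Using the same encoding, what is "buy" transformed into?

iel

Read the word backwards and shift each letter +10.
On buy: reverse → yub; then shift: y+10=i, u+10=e, b+10=l.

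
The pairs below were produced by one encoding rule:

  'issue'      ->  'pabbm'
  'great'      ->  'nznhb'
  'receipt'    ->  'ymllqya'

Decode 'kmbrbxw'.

The shifts repeat in a cycle of length 3: positions 0,1,… shift by +7, +8, +9, then the pattern repeats.
Undoing it on kmbrbxw: k−7=d, m−8=e, b−9=s, r−7=k, b−8=t, x−9=o, w−7=p.

desktop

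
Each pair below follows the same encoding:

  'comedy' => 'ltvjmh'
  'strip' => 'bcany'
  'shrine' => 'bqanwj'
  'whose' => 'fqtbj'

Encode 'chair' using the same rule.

lqfna

The shift depends on letter class: consonant c→l is +9, but vowel o→t is +5. Two shifts are in play — +5 for a/e/i/o/u, +9 for every other letter.
On chair: c(cons)+9=l, h(cons)+9=q, a(vowel)+5=f, i(vowel)+5=n, r(cons)+9=a.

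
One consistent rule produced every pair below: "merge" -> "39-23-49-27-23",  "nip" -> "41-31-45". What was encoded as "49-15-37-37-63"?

rally

Each letter becomes 2×(its alphabet position, a=1..z=26) + 13.
Reversing it on 49-15-37-37-63: 49→(49−13)÷2=18=r, 15→(15−13)÷2=1=a, 37→(37−13)÷2=12=l, 37→(37−13)÷2=12=l, 63→(63−13)÷2=25=y.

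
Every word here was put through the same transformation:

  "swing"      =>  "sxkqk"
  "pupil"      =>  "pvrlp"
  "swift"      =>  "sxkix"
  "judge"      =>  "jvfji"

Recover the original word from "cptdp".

coral

In swing: s→s is +0, w→x is +1, i→k is +2, n→q is +3 — the shift increases by 1 each position. Letter i (0-indexed) is shifted by i+0, so successive shifts are 0, 1, 2, ….
Decoding cptdp: c−0=c, p−1=o, t−2=r, d−3=a, p−4=l.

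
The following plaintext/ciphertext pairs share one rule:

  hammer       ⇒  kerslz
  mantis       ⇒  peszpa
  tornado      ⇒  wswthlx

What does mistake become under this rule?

pmxzhsn

In hammer: h→k is +3, a→e is +4, m→r is +5, m→s is +6 — the shift increases by 1 each position. The shift increases by 1 at each position, starting from +3: 3, 4, 5, ….
Applying it to mistake: m+3=p, i+4=m, s+5=x, t+6=z, a+7=h, k+8=s, e+9=n.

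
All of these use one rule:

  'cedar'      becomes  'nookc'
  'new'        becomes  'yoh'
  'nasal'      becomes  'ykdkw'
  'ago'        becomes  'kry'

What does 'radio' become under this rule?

ckosy

The shift depends on letter class: consonant c→n is +11, but vowel e→o is +10. Vowels shift forward by 10 and consonants shift forward by 11.
On radio: r(cons)+11=c, a(vowel)+10=k, d(cons)+11=o, i(vowel)+10=s, o(vowel)+10=y.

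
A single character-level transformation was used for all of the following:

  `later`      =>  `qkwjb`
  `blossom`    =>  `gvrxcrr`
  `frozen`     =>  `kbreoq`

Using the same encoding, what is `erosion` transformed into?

jbrxsrs

Shifts by position in later: pos 0: l→q (+5), pos 1: a→k (+10), pos 2: t→w (+3), pos 3: e→j (+5), pos 4: r→b (+10) — repeating every 3. The shifts repeat in a cycle of length 3: positions 0,1,… shift by +5, +10, +3, then the pattern repeats.
On erosion: e+5=j, r+10=b, o+3=r, s+5=x, i+10=s, o+3=r, n+5=s.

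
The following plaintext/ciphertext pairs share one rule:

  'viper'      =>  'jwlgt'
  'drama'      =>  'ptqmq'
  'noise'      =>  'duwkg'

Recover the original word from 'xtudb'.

Each letter's alphabet position (a=0..z=25) is mapped through 17·x+16 mod 26 — an affine cipher.
Undoing it on xtudb: x(23)→23·(23−16)≡5=f; t(19)→23·(19−16)≡17=r; u(20)→23·(20−16)≡14=o; d(3)→23·(3−16)≡13=n; b(1)→23·(1−16)≡19=t (all mod 26).

front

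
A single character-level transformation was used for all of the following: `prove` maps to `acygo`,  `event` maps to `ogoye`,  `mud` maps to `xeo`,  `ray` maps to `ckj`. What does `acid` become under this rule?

The shift depends on letter class: consonant p→a is +11, but vowel o→y is +10. Vowels shift forward by 10 and consonants shift forward by 11.
For acid: a(vowel)+10=k, c(cons)+11=n, i(vowel)+10=s, d(cons)+11=o.

knso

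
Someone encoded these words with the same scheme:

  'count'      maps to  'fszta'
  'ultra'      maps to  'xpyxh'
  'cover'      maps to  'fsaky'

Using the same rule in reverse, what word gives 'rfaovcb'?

In count: c→f is +3, o→s is +4, u→z is +5, n→t is +6 — the shift increases by 1 each position. The shift increases by 1 at each position, starting from +3: 3, 4, 5, ….
Undoing it on rfaovcb: r−3=o, f−4=b, a−5=v, o−6=i, v−7=o, c−8=u, b−9=s.

obvious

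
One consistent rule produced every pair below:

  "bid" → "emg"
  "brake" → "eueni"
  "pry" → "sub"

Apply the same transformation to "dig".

The rule splits by letter class: vowels +4, consonants +3.
Applying it to dig: d(cons)+3=g, i(vowel)+4=m, g(cons)+3=j.

gmj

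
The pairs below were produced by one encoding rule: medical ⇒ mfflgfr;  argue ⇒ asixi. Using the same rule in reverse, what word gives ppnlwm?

In medical: m→m is +0, e→f is +1, d→f is +2, i→l is +3 — the shift increases by 1 each position. The shift increases by 1 at each position, starting from +0: 0, 1, 2, ….
Undoing it on ppnlwm: p−0=p, p−1=o, n−2=l, l−3=i, w−4=s, m−5=h.

polish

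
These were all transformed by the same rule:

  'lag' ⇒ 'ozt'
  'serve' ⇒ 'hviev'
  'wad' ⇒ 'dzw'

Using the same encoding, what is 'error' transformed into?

viili

Each pair mirrors across the alphabet (l↔o, a↔z, g↔t): positions sum to 25. This is the alphabet-reversal cipher (Atbash): a becomes z, b becomes y, etc.
On error: e↔v, r↔i, r↔i, o↔l, r↔i.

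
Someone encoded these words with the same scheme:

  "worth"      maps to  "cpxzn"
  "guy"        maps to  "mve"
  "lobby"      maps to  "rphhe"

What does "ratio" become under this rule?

xbzjp

The shift depends on letter class: consonant w→c is +6, but vowel o→p is +1. Vowels shift forward by 1 and consonants shift forward by 6.
Applying it to ratio: r(cons)+6=x, a(vowel)+1=b, t(cons)+6=z, i(vowel)+1=j, o(vowel)+1=p.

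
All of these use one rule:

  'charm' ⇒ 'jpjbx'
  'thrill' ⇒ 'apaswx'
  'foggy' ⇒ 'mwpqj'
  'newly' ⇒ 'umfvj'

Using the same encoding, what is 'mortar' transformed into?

twadld

In charm: c→j is +7, h→p is +8, a→j is +9, r→b is +10 — the shift increases by 1 each position. Letter i (0-indexed) is shifted by i+7, so successive shifts are 7, 8, 9, ….
For mortar: m+7=t, o+8=w, r+9=a, t+10=d, a+11=l, r+12=d.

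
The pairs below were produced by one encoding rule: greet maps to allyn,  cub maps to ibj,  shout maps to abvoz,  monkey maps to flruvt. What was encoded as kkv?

The output letters match the input read backwards, each shifted +7: greet reversed is teerg. The word is reversed, then every letter is shifted forward by 7.
Decoding kkv: shift back: k−7=d, k−7=d, v−7=o → ddo; then reverse → odd.

odd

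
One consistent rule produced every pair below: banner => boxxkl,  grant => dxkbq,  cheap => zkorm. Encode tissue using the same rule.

oeccsd

The output letters match the input read backwards, each shifted +10: banner reversed is rennab. Two steps: reverse the string, then apply a Caesar shift of +10.
For tissue: reverse → eussit; then shift: e+10=o, u+10=e, s+10=c, s+10=c, i+10=s, t+10=d.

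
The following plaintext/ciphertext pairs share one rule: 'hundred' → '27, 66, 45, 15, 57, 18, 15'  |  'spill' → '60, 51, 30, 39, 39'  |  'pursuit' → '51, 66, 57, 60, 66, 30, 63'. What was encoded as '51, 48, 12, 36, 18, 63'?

pocket

h(#8)→27 and u(#21)→66: differences scale by 3, so n = 3·pos + 3. The formula is n = 3×(alphabet index, a=1) + 3.
Decoding 51, 48, 12, 36, 18, 63: 51→(51−3)÷3=16=p, 48→(48−3)÷3=15=o, 12→(12−3)÷3=3=c, 36→(36−3)÷3=11=k, 18→(18−3)÷3=5=e, 63→(63−3)÷3=20=t.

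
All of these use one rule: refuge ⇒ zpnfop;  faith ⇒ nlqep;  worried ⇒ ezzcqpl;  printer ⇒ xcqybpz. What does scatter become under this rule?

Shifts by position in refuge: pos 0: r→z (+8), pos 1: e→p (+11), pos 2: f→n (+8), pos 3: u→f (+11) — repeating every 2. It's a Vigenère-style cipher with numeric key [8,11]: position i shifts by key[i mod 2].
For scatter: s+8=a, c+11=n, a+8=i, t+11=e, t+8=b, e+11=p, r+8=z.

aniebpz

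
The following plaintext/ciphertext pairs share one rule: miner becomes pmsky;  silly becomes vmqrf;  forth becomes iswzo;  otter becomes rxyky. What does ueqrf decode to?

rally

Each letter shifts forward by (position + 3), i.e. 3, 4, 5, … — the shift grows by one for each successive letter.
Decoding ueqrf: u−3=r, e−4=a, q−5=l, r−6=l, f−7=y.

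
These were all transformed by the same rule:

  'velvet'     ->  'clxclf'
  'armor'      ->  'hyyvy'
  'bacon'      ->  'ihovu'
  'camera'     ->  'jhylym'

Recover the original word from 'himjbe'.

Shifts by position in velvet: pos 0: v→c (+7), pos 1: e→l (+7), pos 2: l→x (+12), pos 3: v→c (+7), pos 4: e→l (+7), pos 5: t→f (+12) — repeating every 3. It's a Vigenère-style cipher with numeric key [7,7,12]: position i shifts by key[i mod 3].
Decoding himjbe: h−7=a, i−7=b, m−12=a, j−7=c, b−7=u, e−12=s.

abacus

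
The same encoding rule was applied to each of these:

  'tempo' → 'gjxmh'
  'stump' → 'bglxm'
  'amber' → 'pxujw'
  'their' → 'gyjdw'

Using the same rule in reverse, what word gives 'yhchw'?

t(19)→g(6) and e(4)→j(9) fit y≡5x+15 (mod 26); the inverse of 5 mod 26 is 21. Each letter's alphabet position (a=0..z=25) is mapped through 5·x+15 mod 26 — an affine cipher.
Reversing it on yhchw: y(24)→21·(24−15)≡7=h; h(7)→21·(7−15)≡14=o; c(2)→21·(2−15)≡13=n; h(7)→21·(7−15)≡14=o; w(22)→21·(22−15)≡17=r (all mod 26).

honor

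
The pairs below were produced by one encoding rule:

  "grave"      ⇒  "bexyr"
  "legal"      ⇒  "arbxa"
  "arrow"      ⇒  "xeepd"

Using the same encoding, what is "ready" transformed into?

erxmn

g(6)→b(1) and r(17)→e(4) fit y≡5x+23 (mod 26); the inverse of 5 mod 26 is 21. Each letter's alphabet position (a=0..z=25) is mapped through 5·x+23 mod 26 — an affine cipher.
On ready: r(17)→5·17+23≡4=e; e(4)→5·4+23≡17=r; a(0)→5·0+23≡23=x; d(3)→5·3+23≡12=m; y(24)→5·24+23≡13=n (all mod 26).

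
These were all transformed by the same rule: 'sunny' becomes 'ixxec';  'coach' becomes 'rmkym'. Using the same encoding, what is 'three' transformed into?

The output letters match the input read backwards, each shifted +10: sunny reversed is ynnus. Two steps: reverse the string, then apply a Caesar shift of +10.
For three: reverse → eerht; then shift: e+10=o, e+10=o, r+10=b, h+10=r, t+10=d.

oobrd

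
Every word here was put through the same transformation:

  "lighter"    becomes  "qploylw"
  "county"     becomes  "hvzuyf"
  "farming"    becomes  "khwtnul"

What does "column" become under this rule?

hvqbru

Shifts by position in lighter: pos 0: l→q (+5), pos 1: i→p (+7), pos 2: g→l (+5), pos 3: h→o (+7) — repeating every 2. The shifts repeat in a cycle of length 2: positions 0,1,… shift by +5, +7, then the pattern repeats.
On column: c+5=h, o+7=v, l+5=q, u+7=b, m+5=r, n+7=u.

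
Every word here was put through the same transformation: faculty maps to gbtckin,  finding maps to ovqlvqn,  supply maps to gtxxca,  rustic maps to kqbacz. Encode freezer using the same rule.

zmhmmzn

The output letters match the input read backwards, each shifted +8: faculty reversed is ytlucaf. Two steps: reverse the string, then apply a Caesar shift of +8.
For freezer: reverse → rezeerf; then shift: r+8=z, e+8=m, z+8=h, e+8=m, e+8=m, r+8=z, f+8=n.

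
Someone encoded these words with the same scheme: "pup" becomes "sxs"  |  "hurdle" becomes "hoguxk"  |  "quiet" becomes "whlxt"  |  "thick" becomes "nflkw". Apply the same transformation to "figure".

The word is reversed, then every letter is shifted forward by 3.
For figure: reverse → erugif; then shift: e+3=h, r+3=u, u+3=x, g+3=j, i+3=l, f+3=i.

huxjli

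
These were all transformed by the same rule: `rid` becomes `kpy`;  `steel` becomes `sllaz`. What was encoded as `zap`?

its

The output letters match the input read backwards, each shifted +7: rid reversed is dir. Read the word backwards and shift each letter +7.
Undoing it on zap: shift back: z−7=s, a−7=t, p−7=i → sti; then reverse → its.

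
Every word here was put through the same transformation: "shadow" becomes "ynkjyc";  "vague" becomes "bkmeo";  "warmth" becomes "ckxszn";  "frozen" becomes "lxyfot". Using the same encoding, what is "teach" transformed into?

zokin

The shift depends on letter class: consonant s→y is +6, but vowel a→k is +10. Two shifts are in play — +10 for a/e/i/o/u, +6 for every other letter.
For teach: t(cons)+6=z, e(vowel)+10=o, a(vowel)+10=k, c(cons)+6=i, h(cons)+6=n.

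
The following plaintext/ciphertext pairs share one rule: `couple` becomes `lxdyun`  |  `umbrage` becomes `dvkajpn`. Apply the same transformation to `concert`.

Compare letters: c→l is +9, o→x is +9, u→d is +9 — a constant shift. Each letter is shifted forward by 9 in the alphabet (a Caesar shift of +9).
Applying it to concert: c+9=l, o+9=x, n+9=w, c+9=l, e+9=n, r+9=a, t+9=c.

lxwlnac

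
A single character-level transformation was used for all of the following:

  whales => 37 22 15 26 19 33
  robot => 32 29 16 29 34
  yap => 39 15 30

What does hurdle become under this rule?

w is letter #23 and maps to 37: an offset of 14. Each letter is replaced by its alphabet position (a=1..z=26) + 14.
Applying it to hurdle: h=8→22, u=21→35, r=18→32, d=4→18, l=12→26, e=5→19.

22 35 32 18 26 19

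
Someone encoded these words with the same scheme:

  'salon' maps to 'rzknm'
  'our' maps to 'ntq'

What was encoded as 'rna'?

This is a Caesar cipher with shift 25.
Decoding rna: r−25=s, n−25=o, a−25=b.

sob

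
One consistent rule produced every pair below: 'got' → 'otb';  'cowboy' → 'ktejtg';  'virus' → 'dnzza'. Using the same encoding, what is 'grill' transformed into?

ozntt

The shift depends on letter class: consonant g→o is +8, but vowel o→t is +5. Two shifts are in play — +5 for a/e/i/o/u, +8 for every other letter.
For grill: g(cons)+8=o, r(cons)+8=z, i(vowel)+5=n, l(cons)+8=t, l(cons)+8=t.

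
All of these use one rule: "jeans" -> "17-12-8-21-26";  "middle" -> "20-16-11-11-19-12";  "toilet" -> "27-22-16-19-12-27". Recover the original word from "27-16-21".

tin

j is letter #10 and maps to 17: an offset of 7. Letters become their 1-based position plus 7 (so a→8, b→9, …).
Decoding 27-16-21: 27→(27−7)÷1=20=t, 16→(16−7)÷1=9=i, 21→(21−7)÷1=14=n.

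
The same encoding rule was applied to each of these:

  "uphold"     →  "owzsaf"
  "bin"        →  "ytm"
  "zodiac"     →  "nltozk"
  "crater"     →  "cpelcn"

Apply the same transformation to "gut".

Read the word backwards and shift each letter +11.
Applying it to gut: reverse → tug; then shift: t+11=e, u+11=f, g+11=r.

efr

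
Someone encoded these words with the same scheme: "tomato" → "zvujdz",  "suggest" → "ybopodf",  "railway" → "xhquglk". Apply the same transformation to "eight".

kpoqd

In tomato: t→z is +6, o→v is +7, m→u is +8, a→j is +9 — the shift increases by 1 each position. Letter i (0-indexed) is shifted by i+6, so successive shifts are 6, 7, 8, ….
On eight: e+6=k, i+7=p, g+8=o, h+9=q, t+10=d.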